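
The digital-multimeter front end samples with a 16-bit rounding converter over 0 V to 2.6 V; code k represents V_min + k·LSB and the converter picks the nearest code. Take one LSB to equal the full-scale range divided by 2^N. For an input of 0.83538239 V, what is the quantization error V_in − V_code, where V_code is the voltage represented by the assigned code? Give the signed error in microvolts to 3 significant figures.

−8.85 µV

V_FS = 2.6 V. LSB = 2.6 V / 2^16 ≈ 39.67 µV.
(0.83538239 − (0)) / LSB = 0.83538239 × 65536/2.6 = 21056.7770. Nearest integer: k = 21057.
V_code = 0 + (21057/65536) × 2.6 = 0.83539123535 V.
V_in − V_code = 0.83538239 − (0.83539123535) = −8.85 µV.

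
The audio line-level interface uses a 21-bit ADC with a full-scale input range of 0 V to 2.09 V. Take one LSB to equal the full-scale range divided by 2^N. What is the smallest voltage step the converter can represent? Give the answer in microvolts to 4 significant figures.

0.9966 µV

Full-scale range = 2.09 V.
Number of codes = 2^21 = 2097152.
LSB = 2.09 V ÷ 2^21 = 2.09/2097152 V = 0.9966 µV.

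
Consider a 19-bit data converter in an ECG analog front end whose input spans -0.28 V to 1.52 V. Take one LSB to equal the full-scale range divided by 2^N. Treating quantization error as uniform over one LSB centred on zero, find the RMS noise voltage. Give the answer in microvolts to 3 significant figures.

0.991 µV

The full-scale span is 1.52 − (-0.28) = 1.8 V.
LSB = 1.8 V ÷ 2^19 = 1.8/524288 V = 3.4332 µV.
σ_q = LSB/√12 = 3.4332 µV/3.4641 = 0.991 µV.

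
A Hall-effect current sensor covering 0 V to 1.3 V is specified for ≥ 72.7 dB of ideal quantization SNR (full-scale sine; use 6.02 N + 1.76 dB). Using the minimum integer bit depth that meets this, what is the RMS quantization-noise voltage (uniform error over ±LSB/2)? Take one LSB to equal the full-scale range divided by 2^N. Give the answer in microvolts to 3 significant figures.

91.6 µV

V_FS = 1.3 V.
N ≥ (72.7 − 1.76)/6.02 = 11.784 → N_min = 12.
LSB = 1.3 V / 2^12 = 317.38 µV.
σ_q = LSB/√12 = 317.38 µV/3.4641 = 91.6 µV.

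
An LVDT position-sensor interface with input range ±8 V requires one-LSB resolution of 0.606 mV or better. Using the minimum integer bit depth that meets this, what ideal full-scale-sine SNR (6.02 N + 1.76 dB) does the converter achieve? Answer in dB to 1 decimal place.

92.1 dB

The full-scale span is 8 − (-8) = 16 V.
16 V / 0.606 mV = 26400. Since 2^14 = 16384 and 2^15 = 32768, N = 15.
Ideal SNR at N = 15: 6.02·15 + 1.76 = 92.1 dB.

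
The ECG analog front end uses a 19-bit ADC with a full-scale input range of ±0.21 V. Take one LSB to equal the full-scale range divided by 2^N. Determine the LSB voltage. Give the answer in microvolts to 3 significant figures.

Full-scale range = 0.21 V − (-0.21 V) = 0.42 V.
2^19 = 524288 levels.
One LSB is 0.42 V / 524288 = 0.801 µV.

0.801 µV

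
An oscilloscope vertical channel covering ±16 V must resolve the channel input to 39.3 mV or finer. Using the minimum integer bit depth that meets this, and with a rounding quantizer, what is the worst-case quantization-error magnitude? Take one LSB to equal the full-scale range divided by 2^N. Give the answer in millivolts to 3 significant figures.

Span: 16 V − (-16 V) = 32 V.
32 V / 39.3 mV = 814.2. Since 2^9 = 512 and 2^10 = 1024, N = 10.
One LSB is 32 V / 1024 = 31.250 mV.
Half an LSB is 15.6 mV.

15.6 mV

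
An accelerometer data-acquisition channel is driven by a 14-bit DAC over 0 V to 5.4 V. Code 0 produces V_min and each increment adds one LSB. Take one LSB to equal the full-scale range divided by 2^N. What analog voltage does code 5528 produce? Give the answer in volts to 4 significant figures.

1.822 V

Full-scale range = 5.4 V. LSB = 5.4 V / 2^14.
Output = V_min + (5528/16384) × range = 0 + 0.337402 × 5.4 V
      = 0 V + 1.82197 V = 1.82197 V.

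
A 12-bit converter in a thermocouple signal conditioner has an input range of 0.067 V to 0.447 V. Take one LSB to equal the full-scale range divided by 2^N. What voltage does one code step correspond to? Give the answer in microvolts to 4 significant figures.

Range = 0.447 − (0.067) = 0.38 V.
There are 2^12 = 4096 steps.
LSB = 0.38 V ÷ 2^12 = 0.38/4096 V = 92.77 µV.

92.77 µV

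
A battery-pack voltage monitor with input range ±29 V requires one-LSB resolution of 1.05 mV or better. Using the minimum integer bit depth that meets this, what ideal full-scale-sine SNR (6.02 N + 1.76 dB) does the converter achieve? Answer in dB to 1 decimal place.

The full-scale span is 29 − (-29) = 58 V.
Levels needed ≥ 58/1.05 mV = 55240. 2^16 = 65536 suffices, so N_min = 16.
Ideal SNR at N = 16: 6.02·16 + 1.76 = 98.1 dB.

98.1 dB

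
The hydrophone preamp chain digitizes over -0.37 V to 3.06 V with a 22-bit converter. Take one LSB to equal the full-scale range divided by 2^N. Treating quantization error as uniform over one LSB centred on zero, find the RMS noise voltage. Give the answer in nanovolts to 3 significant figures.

236 nV

Full-scale range = 3.06 V − (-0.37 V) = 3.43 V.
LSB = 3.43 V ÷ 2^22 = 3.43/4194304 V = 0.81778 µV.
V_rms = LSB/√12 = 0.81778 µV / √12 = 236 nV.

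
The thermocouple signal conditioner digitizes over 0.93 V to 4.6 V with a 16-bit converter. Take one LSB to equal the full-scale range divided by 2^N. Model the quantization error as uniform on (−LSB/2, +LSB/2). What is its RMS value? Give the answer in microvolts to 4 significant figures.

16.17 µV

Full-scale range = 4.6 V − (0.93 V) = 3.67 V.
LSB = 3.67 V / 2^16 = 55.9998 µV.
σ_q = LSB/√12 = 55.9998 µV/3.4641 = 16.17 µV.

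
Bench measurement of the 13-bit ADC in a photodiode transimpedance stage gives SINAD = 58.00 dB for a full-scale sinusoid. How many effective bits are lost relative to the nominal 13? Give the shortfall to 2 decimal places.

N_eff = (58.00 − 1.76)/6.02 = 9.3422 bits.
Lost resolution: 13 − 9.3422 = 3.6578 bits.

3.66 bits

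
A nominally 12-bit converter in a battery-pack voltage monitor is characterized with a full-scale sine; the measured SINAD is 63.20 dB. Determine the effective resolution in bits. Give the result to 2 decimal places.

ENOB = (SINAD − 1.76) / 6.02 = (63.20 − 1.76) / 6.02 = 61.44 / 6.02 = 10.2060.

10.21 bits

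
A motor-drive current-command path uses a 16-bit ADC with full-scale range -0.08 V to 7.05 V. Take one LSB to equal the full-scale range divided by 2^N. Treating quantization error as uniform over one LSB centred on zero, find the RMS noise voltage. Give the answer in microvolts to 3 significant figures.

Span: 7.05 V − (-0.08 V) = 7.13 V.
LSB = 7.13 V / 2^16 = 108.80 µV.
V_rms = LSB/√12 = 108.80 µV / √12 = 31.4 µV.

31.4 µV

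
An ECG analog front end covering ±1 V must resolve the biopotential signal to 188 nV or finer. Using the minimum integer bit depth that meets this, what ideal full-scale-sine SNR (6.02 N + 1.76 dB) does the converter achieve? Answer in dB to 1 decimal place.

146.2 dB

Full-scale range = 1 V − (-1 V) = 2 V.
Required number of levels: 2/188 nV = 1.0638e7; smallest N with 2^N ≥ that is 24.
6.02(24) + 1.76 = 146.24 dB.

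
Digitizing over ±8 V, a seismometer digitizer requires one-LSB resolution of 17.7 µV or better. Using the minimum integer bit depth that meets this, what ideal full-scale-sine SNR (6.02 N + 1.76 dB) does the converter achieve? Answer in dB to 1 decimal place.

Range = 8 − (-8) = 16 V.
Need 2^N ≥ 16 V / 17.7 µV = 904000 → N_min = 20.
6.02(20) + 1.76 = 122.16 dB.

122.2 dB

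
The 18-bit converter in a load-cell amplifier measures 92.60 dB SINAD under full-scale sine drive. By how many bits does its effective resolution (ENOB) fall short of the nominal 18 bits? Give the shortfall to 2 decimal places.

2.91 bits

N_eff = (92.60 − 1.76)/6.02 = 15.0897 bits.
Lost resolution: 18 − 15.0897 = 2.9103 bits.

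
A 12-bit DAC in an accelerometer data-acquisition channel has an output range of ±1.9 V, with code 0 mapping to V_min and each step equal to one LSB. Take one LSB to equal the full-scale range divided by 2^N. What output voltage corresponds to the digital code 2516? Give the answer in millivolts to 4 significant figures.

434.2 mV

The full-scale span is 1.9 − (-1.9) = 3.8 V. LSB = 3.8 V / 2^12.
V_out = -1.9 + 2516 × (3.8/4096) V
      = -1.9 V + 2.33418 V = 0.434180 V.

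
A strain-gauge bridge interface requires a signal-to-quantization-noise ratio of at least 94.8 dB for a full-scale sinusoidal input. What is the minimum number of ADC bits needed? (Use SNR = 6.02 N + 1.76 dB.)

6.02 N + 1.76 ≥ 94.8 gives N ≥ 15.455, so the minimum integer is 16.

16 bits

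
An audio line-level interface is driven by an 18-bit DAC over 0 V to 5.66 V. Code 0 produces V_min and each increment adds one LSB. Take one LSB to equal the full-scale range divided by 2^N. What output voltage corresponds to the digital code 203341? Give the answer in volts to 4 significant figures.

Span = 5.66 V. LSB = 5.66 V / 2^18.
V_out = 0 + 203341 × (5.66/262144) V
      = 0 + 4.39037 = 4.39037 V.

4.390 V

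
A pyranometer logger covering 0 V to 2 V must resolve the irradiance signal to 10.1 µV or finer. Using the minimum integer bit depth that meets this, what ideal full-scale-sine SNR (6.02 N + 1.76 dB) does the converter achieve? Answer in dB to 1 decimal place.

110.1 dB

Range is 2 V.
Levels needed ≥ 2/10.1 µV = 198000. 2^18 = 262144 suffices, so N_min = 18.
Ideal SNR at N = 18: 6.02·18 + 1.76 = 110.1 dB.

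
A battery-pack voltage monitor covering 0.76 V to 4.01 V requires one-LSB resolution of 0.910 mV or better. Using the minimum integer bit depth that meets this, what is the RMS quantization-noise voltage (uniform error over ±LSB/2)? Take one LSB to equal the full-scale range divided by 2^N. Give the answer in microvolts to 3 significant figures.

229 µV

Full-scale range = 4.01 V − (0.76 V) = 3.25 V.
Required number of levels: 3.25/0.910 mV = 3571.4; smallest N with 2^N ≥ that is 12.
LSB = 3.25 V / 2^12 = 0.79346 mV.
RMS noise = LSB/√12 = 229 µV.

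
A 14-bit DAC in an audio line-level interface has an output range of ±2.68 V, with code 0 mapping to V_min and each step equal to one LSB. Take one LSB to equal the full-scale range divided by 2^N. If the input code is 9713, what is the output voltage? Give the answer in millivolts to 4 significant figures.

Full-scale range = 2.68 V − (-2.68 V) = 5.36 V. LSB = 5.36 V / 2^14.
Output = V_min + (9713/16384) × range = -2.68 + 0.592834 × 5.36 V
      = -2.68 + 3.17759 = 0.497593 V.

497.6 mV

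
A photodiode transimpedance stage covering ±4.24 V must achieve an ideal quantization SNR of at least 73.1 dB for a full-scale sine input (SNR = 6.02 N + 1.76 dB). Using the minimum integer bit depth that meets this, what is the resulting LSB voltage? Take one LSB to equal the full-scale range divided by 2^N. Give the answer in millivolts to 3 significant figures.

Span: 4.24 V − (-4.24 V) = 8.48 V.
6.02 N + 1.76 ≥ 73.1 gives N ≥ 11.850, so the minimum integer is 12.
One LSB is 8.48 V / 4096 = 2.07 mV.

2.07 mV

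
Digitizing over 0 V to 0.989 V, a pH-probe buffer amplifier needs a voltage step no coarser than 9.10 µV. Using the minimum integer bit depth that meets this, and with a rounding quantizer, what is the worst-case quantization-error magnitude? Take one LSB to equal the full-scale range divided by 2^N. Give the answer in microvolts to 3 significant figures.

Span = 0.989 V.
Required number of levels: 0.989/9.10 µV = 108680; smallest N with 2^N ≥ that is 17.
LSB = 0.989 V / 2^17 = 7.5455 µV.
Half an LSB is 3.77 µV.

3.77 µV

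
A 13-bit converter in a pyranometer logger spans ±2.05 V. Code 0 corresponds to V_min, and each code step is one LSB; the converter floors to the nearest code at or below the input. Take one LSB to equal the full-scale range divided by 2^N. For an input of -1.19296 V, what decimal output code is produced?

1712

Full-scale range = 2.05 V − (-2.05 V) = 4.1 V. LSB = 4.1 V / 2^13 ≈ 0.5005 mV.
V_in − V_min = -1.19296 − (-2.05) = 0.85704 V.
Divide by LSB: 0.85704 × 8192/4.1 = 1712.4077.
Truncating gives code 1712.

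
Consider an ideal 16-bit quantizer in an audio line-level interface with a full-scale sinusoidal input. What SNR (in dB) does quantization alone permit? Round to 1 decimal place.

98.1 dB

For an ideal N-bit converter with full-scale sine input, SNR = 6.02 N + 1.76 dB. SNR = 6.02 × 16 + 1.76 = 96.32 + 1.76 = 98.08 dB.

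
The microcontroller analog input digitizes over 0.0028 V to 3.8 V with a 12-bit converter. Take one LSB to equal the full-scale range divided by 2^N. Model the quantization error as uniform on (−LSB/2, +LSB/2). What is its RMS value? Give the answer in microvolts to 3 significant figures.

Span: 3.8 V − (0.0028 V) = 3.7972 V.
LSB = 3.7972 V / 2^12 = 0.92705 mV.
σ_q = LSB/√12 = 0.92705 mV/3.4641 = 268 µV.

268 µV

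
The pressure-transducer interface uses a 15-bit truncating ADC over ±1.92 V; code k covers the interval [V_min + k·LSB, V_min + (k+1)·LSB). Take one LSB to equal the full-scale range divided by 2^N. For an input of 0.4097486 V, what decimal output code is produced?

The full-scale span is 1.92 − (-1.92) = 3.84 V. LSB = 3.84 V / 2^15 ≈ 117.2 µV.
(V_in − V_min) × 2^15/range = (0.4097486 − (-1.92)) × 32768/3.84 = 19880.521.
Floor → code = 19880.

19880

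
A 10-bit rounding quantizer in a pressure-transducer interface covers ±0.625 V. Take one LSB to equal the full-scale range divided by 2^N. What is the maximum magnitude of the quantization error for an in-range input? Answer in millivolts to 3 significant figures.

0.610 mV

Full-scale range = 0.625 V − (-0.625 V) = 1.25 V.
Step size = 1.25/1024 V = 1.2207 mV.
Worst-case error for round-to-nearest is half an LSB: 0.610 mV.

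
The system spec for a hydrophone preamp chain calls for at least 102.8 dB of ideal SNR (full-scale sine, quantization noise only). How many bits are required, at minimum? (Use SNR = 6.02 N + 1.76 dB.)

17 bits

N ≥ (102.8 − 1.76)/6.02 = 16.784 → N_min = 17.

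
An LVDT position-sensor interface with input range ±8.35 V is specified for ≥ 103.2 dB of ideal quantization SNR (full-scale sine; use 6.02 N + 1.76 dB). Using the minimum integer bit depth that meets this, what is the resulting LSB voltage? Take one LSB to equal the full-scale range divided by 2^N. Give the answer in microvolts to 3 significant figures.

Range = 8.35 − (-8.35) = 16.7 V.
Required N = ⌈(103.2 − 1.76)/6.02⌉ = ⌈16.850⌉ = 17.
One LSB is 16.7 V / 131072 = 127 µV.

127 µV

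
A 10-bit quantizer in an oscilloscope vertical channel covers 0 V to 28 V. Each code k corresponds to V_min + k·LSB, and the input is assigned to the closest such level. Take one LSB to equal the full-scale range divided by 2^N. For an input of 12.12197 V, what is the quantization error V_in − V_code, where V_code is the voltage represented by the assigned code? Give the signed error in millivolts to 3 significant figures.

Full-scale range = 28 V. LSB = 28 V / 2^10 ≈ 27.34 mV.
(V_in − V_min)/LSB = (12.12197 − (0)) × 1024/28 = 443.3178 → nearest code k = 443.
V_code = V_min + k × range/2^10 = 0 + 443 × 28/1024 = 12.11328125 V.
Error = V_in − V_code = 12.12197 − (12.11328125) = +8.69 mV.

+8.69 mV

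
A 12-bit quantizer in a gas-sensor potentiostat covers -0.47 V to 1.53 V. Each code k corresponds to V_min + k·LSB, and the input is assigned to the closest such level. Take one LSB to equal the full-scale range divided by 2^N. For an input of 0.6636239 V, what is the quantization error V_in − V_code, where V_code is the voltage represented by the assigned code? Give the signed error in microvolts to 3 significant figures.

Range = 1.53 − (-0.47) = 2 V. LSB = 2 V / 2^12 ≈ 488.3 µV.
(0.6636239 − (-0.47)) / LSB = 1.1336239 × 4096/2 = 2321.6617. Nearest integer: k = 2322.
V_code = V_min + k × range/2^12 = -0.47 + 2322 × 2/4096 = 0.6637890625 V.
e = 0.6636239 − (0.6637890625) = −165 µV.

−165 µV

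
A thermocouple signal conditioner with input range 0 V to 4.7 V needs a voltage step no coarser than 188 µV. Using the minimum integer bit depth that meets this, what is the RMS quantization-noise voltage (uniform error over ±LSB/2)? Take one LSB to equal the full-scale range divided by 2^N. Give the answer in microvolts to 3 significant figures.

V_FS = 4.7 V.
4.7 V / 188 µV = 25000. Since 2^14 = 16384 and 2^15 = 32768, N = 15.
One LSB is 4.7 V / 32768 = 143.43 µV.
V_rms = LSB/√12 = 41.4 µV.

41.4 µV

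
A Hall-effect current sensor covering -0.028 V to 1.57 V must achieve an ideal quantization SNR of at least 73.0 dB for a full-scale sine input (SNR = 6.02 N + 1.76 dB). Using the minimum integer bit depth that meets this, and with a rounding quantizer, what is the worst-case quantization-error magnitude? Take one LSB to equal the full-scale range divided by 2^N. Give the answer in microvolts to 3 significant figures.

195 µV

Full-scale range = 1.57 V − (-0.028 V) = 1.598 V.
N ≥ (73.0 − 1.76)/6.02 = 11.834 → N_min = 12.
LSB = 1.598 V ÷ 2^12 = 1.598/4096 V = 390.14 µV.
Max error for round-to-nearest is LSB/2 = 195 µV.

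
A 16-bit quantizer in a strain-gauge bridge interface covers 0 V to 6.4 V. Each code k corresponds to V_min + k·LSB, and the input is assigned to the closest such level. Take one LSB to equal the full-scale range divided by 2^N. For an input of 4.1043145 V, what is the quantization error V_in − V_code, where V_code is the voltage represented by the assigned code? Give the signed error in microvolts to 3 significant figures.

+17.6 µV

Range is 6.4 V. LSB = 6.4 V / 2^16 ≈ 97.66 µV.
(V_in − V_min)/LSB = (4.1043145 − (0)) × 65536/6.4 = 42028.1805 → nearest code k = 42028.
V_code = V_min + k × range/2^16 = 0 + 42028 × 6.4/65536 = 4.1042968750 V.
Error = V_in − V_code = 4.1043145 − (4.1042968750) = +17.6 µV.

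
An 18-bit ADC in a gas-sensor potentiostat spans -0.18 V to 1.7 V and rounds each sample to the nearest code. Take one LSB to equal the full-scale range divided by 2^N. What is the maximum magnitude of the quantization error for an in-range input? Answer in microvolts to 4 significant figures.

3.586 µV

Span: 1.7 V − (-0.18 V) = 1.88 V.
Step size = 1.88/262144 V = 7.17163 µV.
|e|_max = LSB/2 = 3.586 µV.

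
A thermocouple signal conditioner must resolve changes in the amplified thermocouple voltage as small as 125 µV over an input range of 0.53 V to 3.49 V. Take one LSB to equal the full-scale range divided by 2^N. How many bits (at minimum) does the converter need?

15 bits

Span: 3.49 V − (0.53 V) = 2.96 V.
Levels needed ≥ 2.96/125 µV = 23680. 2^15 = 32768 suffices, so N_min = 15.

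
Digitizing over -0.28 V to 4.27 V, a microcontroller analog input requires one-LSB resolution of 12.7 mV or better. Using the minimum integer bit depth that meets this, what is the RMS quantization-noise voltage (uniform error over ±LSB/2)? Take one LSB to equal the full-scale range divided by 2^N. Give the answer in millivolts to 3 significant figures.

2.57 mV

The full-scale span is 4.27 − (-0.28) = 4.55 V.
Levels needed ≥ 4.55/12.7 mV = 358.3. 2^9 = 512 suffices, so N_min = 9.
One LSB is 4.55 V / 512 = 8.8867 mV.
RMS noise = LSB/√12 = 2.57 mV.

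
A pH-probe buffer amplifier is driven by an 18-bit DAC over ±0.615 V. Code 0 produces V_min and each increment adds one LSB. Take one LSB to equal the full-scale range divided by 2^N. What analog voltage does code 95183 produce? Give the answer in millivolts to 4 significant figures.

Span: 0.615 V − (-0.615 V) = 1.23 V. LSB = 1.23 V / 2^18.
Output = V_min + (95183/262144) × range = -0.615 + 0.363094 × 1.23 V
      = -0.615 + 0.446606 = -0.168394 V.

-168.4 mV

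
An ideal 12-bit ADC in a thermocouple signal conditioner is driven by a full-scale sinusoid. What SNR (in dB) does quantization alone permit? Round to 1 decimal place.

74.0 dB

Ideal quantization SNR: 6.02 × 12 + 1.76 dB = 74.0 dB.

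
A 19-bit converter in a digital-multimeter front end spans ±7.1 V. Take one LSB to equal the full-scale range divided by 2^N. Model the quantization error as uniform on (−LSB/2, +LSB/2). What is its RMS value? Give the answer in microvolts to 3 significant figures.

7.82 µV

The full-scale span is 7.1 − (-7.1) = 14.2 V.
LSB = 14.2 V ÷ 2^19 = 14.2/524288 V = 27.084 µV.
V_rms = LSB/√12 = 27.084 µV / √12 = 7.82 µV.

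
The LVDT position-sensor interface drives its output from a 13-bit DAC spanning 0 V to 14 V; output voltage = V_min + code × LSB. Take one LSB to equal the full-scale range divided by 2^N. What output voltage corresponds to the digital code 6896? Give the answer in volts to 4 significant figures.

11.79 V

Span = 14 V. LSB = 14 V / 2^13.
V_out = V_min + code × LSB = 0 V + 6896 × 14 V / 8192
      = 0 + 11.7852 = 11.7852 V.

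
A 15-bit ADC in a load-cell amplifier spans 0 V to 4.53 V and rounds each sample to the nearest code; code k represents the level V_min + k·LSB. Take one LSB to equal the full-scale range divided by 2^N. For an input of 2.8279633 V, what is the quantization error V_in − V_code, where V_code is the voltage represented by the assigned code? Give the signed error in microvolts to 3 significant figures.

+31.2 µV

V_FS = 4.53 V. LSB = 4.53 V / 2^15 ≈ 138.2 µV.
(2.8279633 − (0)) / LSB = 2.8279633 × 32768/4.53 = 20456.2255. Nearest integer: k = 20456.
V_code = V_min + k × range/2^15 = 0 + 20456 × 4.53/32768 = 2.8279321289 V.
V_in − V_code = 2.8279633 − (2.8279321289) = +31.2 µV.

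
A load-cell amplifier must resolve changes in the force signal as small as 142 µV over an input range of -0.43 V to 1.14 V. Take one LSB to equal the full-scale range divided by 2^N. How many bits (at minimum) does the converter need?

14 bits

Span: 1.14 V − (-0.43 V) = 1.57 V.
1.57 V / 142 µV = 11060. Since 2^13 = 8192 and 2^14 = 16384, N = 14.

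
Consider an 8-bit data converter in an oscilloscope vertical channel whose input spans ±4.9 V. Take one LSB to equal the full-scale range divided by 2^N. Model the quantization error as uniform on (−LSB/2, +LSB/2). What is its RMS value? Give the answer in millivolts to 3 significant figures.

11.1 mV

Range = 4.9 − (-4.9) = 9.8 V.
One LSB is 9.8 V / 256 = 38.281 mV.
For a uniform distribution on [−LSB/2, +LSB/2], V_rms = LSB/√12 = 38.281 mV/3.4641 = 11.1 mV.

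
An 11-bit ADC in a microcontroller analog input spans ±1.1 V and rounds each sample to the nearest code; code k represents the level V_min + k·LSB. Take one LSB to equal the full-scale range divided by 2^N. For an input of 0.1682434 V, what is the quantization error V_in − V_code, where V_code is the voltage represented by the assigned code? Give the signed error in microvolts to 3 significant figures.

Full-scale range = 1.1 V − (-1.1 V) = 2.2 V. LSB = 2.2 V / 2^11 ≈ 1.074 mV.
(V_in − V_min)/LSB = (0.1682434 − (-1.1)) × 2048/2.2 = 1180.6193 → nearest code k = 1181.
V_code = V_min + k × range/2^11 = -1.1 + 1181 × 2.2/2048 = 0.1686523438 V.
e = 0.1682434 − (0.1686523438) = −409 µV.

−409 µV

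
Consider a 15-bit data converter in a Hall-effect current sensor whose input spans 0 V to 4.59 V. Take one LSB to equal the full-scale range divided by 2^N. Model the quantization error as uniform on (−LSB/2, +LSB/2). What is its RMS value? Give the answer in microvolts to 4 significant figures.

40.44 µV

Span = 4.59 V.
LSB = 4.59 V / 2^15 = 140.076 µV.
σ_q = LSB/√12 = 140.076 µV/3.4641 = 40.44 µV.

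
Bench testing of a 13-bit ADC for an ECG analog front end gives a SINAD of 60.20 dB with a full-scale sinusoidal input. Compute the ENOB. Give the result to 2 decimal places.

(60.20 − 1.76) / 6.02 = 58.44/6.02 = 9.7076 effective bits.

9.71 bits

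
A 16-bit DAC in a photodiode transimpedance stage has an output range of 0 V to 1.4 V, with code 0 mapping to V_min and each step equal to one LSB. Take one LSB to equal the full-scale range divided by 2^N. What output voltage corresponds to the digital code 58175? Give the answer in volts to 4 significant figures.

V_FS = 1.4 V. LSB = 1.4 V / 2^16.
Output = V_min + (58175/65536) × range = 0 + 0.887680 × 1.4 V
      = 0 + 1.24275 = 1.24275 V.

1.243 V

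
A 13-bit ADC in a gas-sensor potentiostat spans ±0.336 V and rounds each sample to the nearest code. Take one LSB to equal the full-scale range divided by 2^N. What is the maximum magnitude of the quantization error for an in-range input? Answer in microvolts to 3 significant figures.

41.0 µV

Full-scale range = 0.336 V − (-0.336 V) = 0.672 V.
One LSB is 0.672 V / 8192 = 82.031 µV.
A rounding quantizer has |error| ≤ LSB/2 = 41.0 µV.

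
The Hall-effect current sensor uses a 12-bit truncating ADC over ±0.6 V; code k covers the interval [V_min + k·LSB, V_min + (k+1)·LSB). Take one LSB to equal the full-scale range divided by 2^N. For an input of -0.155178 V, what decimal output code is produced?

1518

Span: 0.6 V − (-0.6 V) = 1.2 V. LSB = 1.2 V / 2^12 ≈ 293.0 µV.
V_in − V_min = -0.155178 − (-0.6) = 0.444822 V.
Divide by LSB: 0.444822 × 4096/1.2 = 1518.3258.
Truncating gives code 1518.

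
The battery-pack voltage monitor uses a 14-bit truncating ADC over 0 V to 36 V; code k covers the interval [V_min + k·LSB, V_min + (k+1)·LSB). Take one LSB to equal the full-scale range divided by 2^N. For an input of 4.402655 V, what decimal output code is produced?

Full-scale range = 36 V. LSB = 36 V / 2^14 ≈ 2.197 mV.
(V_in − V_min) × 2^14/range = (4.402655 − (0)) × 16384/36 = 2003.697.
Floor → code = 2003.

2003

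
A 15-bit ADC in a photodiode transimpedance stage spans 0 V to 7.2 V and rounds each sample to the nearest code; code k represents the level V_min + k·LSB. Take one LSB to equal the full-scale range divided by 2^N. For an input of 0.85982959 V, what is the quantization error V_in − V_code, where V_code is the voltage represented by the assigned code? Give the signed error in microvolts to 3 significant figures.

+39.6 µV

Full-scale range = 7.2 V. LSB = 7.2 V / 2^15 ≈ 219.7 µV.
(0.85982959 − (0)) / LSB = 0.85982959 × 32768/7.2 = 3913.1800. Nearest integer: k = 3913.
V_code = 0 + (3913/32768) × 7.2 = 0.85979003906 V.
e = 0.85982959 − (0.85979003906) = +39.6 µV.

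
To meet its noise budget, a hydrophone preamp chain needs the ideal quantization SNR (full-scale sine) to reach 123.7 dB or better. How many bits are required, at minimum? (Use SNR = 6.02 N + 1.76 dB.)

Required N = ⌈(123.7 − 1.76)/6.02⌉ = ⌈20.256⌉ = 21.

21 bits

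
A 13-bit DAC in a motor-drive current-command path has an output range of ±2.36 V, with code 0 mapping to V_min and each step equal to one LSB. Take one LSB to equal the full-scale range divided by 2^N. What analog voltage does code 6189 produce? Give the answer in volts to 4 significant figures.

1.206 V

The full-scale span is 2.36 − (-2.36) = 4.72 V. LSB = 4.72 V / 2^13.
Output = V_min + (6189/8192) × range = -2.36 + 0.755493 × 4.72 V
      = -2.36 V + 3.56593 V = 1.20593 V.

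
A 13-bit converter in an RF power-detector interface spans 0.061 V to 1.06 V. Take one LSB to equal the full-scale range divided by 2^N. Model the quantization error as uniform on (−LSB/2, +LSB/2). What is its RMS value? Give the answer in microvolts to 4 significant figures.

35.20 µV

Range = 1.06 − (0.061) = 0.999 V.
One LSB is 0.999 V / 8192 = 121.948 µV.
For a uniform distribution on [−LSB/2, +LSB/2], V_rms = LSB/√12 = 121.948 µV/3.4641 = 35.20 µV.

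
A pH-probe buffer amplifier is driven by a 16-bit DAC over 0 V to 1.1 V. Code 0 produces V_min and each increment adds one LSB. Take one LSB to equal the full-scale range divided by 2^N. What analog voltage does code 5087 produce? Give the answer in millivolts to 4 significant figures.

85.38 mV

Range is 1.1 V. LSB = 1.1 V / 2^16.
V_out = V_min + code × LSB = 0 V + 5087 × 1.1 V / 65536
      = 0 V + 0.0853836 V = 0.0853836 V.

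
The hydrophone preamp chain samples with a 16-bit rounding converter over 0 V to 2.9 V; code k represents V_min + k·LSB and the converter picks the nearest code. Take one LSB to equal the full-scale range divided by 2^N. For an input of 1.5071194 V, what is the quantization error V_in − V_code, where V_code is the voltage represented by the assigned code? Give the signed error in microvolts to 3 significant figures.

Span = 2.9 V. LSB = 2.9 V / 2^16 ≈ 44.25 µV.
(1.5071194 − (0)) / LSB = 1.5071194 × 65536/2.9 = 34058.8197. Nearest integer: k = 34059.
V_code = V_min + k × range/2^16 = 0 + 34059 × 2.9/65536 = 1.5071273804 V.
V_in − V_code = 1.5071194 − (1.5071273804) = −7.98 µV.

−7.98 µV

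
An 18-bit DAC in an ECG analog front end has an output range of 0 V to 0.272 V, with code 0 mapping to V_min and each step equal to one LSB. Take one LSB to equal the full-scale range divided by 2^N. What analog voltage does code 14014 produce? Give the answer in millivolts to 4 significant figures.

V_FS = 0.272 V. LSB = 0.272 V / 2^18.
Output = V_min + (14014/262144) × range = 0 + 0.0534592 × 0.272 V
      = 0 V + 0.0145409 V = 0.0145409 V.

14.54 mV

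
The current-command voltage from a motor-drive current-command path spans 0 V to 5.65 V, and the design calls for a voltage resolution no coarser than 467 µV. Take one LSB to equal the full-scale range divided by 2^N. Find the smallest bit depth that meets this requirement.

V_FS = 5.65 V.
Required number of levels: 5.65/467 µV = 12099; smallest N with 2^N ≥ that is 14.

14 bits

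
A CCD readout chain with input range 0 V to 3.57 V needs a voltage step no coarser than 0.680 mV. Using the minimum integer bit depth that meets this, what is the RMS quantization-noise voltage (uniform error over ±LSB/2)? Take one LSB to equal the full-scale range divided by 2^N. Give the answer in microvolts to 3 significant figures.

126 µV

Span = 3.57 V.
3.57 V / 0.680 mV = 5250. Since 2^12 = 4096 and 2^13 = 8192, N = 13.
One LSB is 3.57 V / 8192 = 435.79 µV.
V_rms = LSB/√12 = 126 µV.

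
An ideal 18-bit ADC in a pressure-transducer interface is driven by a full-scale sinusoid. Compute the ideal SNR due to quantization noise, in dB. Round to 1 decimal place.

SNR = 6.02·18 + 1.76 = 110.12 dB.

110.1 dB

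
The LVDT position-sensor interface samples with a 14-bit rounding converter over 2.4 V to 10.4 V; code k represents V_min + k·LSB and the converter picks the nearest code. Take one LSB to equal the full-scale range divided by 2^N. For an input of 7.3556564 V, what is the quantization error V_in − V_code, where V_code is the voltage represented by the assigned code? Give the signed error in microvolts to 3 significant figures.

+90.0 µV

The full-scale span is 10.4 − (2.4) = 8 V. LSB = 8 V / 2^14 ≈ 488.3 µV.
(7.3556564 − (2.4)) / LSB = 4.9556564 × 16384/8 = 10149.1843. Nearest integer: k = 10149.
V_code = 2.4 + (10149/16384) × 8 = 7.3555664063 V.
Error = V_in − V_code = 7.3556564 − (7.3555664063) = +90.0 µV.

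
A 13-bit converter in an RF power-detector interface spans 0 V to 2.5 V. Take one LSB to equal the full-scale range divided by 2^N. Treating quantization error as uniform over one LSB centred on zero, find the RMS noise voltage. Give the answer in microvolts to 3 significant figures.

88.1 µV

Span = 2.5 V.
One LSB is 2.5 V / 8192 = 305.18 µV.
σ_q = LSB/√12 = 305.18 µV/3.4641 = 88.1 µV.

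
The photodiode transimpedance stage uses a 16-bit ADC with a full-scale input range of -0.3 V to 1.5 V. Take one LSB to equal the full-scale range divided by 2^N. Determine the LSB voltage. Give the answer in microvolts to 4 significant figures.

The full-scale span is 1.5 − (-0.3) = 1.8 V.
Number of codes = 2^16 = 65536.
LSB = 1.8 V / 2^16 = 27.47 µV.

27.47 µV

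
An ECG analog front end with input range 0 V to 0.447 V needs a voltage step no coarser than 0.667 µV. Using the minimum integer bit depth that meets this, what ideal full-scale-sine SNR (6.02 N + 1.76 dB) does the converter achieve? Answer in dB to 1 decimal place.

Span = 0.447 V.
Levels needed ≥ 0.447/0.667 µV = 670200. 2^20 = 1048576 suffices, so N_min = 20.
Ideal SNR at N = 20: 6.02·20 + 1.76 = 122.2 dB.

122.2 dB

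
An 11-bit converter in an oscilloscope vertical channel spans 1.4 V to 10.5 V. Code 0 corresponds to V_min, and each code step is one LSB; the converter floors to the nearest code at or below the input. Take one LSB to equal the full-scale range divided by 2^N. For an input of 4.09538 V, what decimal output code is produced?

Span: 10.5 V − (1.4 V) = 9.1 V. LSB = 9.1 V / 2^11 ≈ 4.443 mV.
V_in − V_min = 4.09538 − (1.4) = 2.69538 V.
Divide by LSB: 2.69538 × 2048/9.1 = 606.6086.
Truncating gives code 606.

606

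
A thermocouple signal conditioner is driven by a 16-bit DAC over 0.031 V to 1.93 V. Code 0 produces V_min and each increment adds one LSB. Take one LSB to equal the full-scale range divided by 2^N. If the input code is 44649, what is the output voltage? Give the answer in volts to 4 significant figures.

1.325 V

Range = 1.93 − (0.031) = 1.899 V. LSB = 1.899 V / 2^16.
V_out = 0.031 + 44649 × (1.899/65536) V
      = 0.031 + 1.29377 = 1.32477 V.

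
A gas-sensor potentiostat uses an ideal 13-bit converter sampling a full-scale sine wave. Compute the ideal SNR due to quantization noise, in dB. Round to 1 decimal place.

For an ideal N-bit converter with full-scale sine input, SNR = 6.02 N + 1.76 dB. SNR = 6.02 × 13 + 1.76 = 78.26 + 1.76 = 80.02 dB.

80.0 dB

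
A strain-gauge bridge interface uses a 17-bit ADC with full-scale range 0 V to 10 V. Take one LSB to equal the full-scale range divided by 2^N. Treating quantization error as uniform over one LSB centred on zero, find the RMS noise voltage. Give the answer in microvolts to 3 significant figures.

22.0 µV

Span = 10 V.
Step size = 10/131072 V = 76.294 µV.
σ_q = LSB/√12 = 76.294 µV/3.4641 = 22.0 µV.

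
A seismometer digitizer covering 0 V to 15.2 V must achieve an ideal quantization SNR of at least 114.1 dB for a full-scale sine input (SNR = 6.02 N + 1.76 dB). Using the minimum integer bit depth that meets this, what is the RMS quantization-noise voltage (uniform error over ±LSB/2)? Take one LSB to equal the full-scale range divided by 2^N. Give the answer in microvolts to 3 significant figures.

Full-scale range = 15.2 V.
Required N = ⌈(114.1 − 1.76)/6.02⌉ = ⌈18.661⌉ = 19.
One LSB is 15.2 V / 524288 = 28.992 µV.
V_rms = LSB/√12 = 8.37 µV.

8.37 µV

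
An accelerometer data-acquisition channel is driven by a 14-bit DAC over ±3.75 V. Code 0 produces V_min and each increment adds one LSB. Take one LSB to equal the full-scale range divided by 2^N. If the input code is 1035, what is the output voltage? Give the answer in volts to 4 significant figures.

-3.276 V

The full-scale span is 3.75 − (-3.75) = 7.5 V. LSB = 7.5 V / 2^14.
V_out = V_min + code × LSB = -3.75 V + 1035 × 7.5 V / 16384
      = -3.75 V + 0.473785 V = -3.27621 V.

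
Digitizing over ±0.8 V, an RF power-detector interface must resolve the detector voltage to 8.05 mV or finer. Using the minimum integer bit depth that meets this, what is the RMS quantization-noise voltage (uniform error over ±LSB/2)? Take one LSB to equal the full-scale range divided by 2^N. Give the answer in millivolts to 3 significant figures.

1.80 mV

The full-scale span is 0.8 − (-0.8) = 1.6 V.
Levels needed ≥ 1.6/8.05 mV = 198.8. 2^8 = 256 suffices, so N_min = 8.
Step size = 1.6/256 V = 6.2500 mV.
V_rms = LSB/√12 = 1.80 mV.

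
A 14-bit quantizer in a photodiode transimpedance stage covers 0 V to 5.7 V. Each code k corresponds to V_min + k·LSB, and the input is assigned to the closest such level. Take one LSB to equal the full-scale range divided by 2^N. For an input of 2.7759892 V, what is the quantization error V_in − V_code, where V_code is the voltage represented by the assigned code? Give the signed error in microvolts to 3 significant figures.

+92.0 µV

Span = 5.7 V. LSB = 5.7 V / 2^14 ≈ 347.9 µV.
(2.7759892 − (0)) / LSB = 2.7759892 × 16384/5.7 = 7979.2644. Nearest integer: k = 7979.
V_code = 0 + (7979/16384) × 5.7 = 2.7758972168 V.
V_in − V_code = 2.7759892 − (2.7758972168) = +92.0 µV.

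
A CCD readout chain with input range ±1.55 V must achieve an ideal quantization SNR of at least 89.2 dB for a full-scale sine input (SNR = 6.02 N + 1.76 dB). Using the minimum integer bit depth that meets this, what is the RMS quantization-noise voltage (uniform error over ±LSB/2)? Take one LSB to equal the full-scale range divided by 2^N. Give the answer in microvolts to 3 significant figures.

Span: 1.55 V − (-1.55 V) = 3.1 V.
N ≥ (89.2 − 1.76)/6.02 = 14.525 → N_min = 15.
LSB = 3.1 V ÷ 2^15 = 3.1/32768 V = 94.604 µV.
RMS noise = LSB/√12 = 27.3 µV.

27.3 µV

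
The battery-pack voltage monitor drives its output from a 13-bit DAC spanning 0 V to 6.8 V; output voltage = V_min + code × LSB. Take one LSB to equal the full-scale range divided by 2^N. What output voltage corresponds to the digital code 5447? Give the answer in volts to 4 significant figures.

4.521 V

Span = 6.8 V. LSB = 6.8 V / 2^13.
Output = V_min + (5447/8192) × range = 0 + 0.664917 × 6.8 V
      = 0 V + 4.52144 V = 4.52144 V.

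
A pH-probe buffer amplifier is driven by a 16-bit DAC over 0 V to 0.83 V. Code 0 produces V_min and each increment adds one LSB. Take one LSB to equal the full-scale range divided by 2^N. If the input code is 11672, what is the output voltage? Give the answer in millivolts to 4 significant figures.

147.8 mV

V_FS = 0.83 V. LSB = 0.83 V / 2^16.
Output = V_min + (11672/65536) × range = 0 + 0.178101 × 0.83 V
      = 0 + 0.147823 = 0.147823 V.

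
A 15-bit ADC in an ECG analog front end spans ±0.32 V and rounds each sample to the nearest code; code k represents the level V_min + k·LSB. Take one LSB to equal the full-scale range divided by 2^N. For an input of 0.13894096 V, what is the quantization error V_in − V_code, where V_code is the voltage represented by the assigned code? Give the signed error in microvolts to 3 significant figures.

−4.35 µV

Range = 0.32 − (-0.32) = 0.64 V. LSB = 0.64 V / 2^15 ≈ 19.53 µV.
Position in LSBs: (0.13894096 − (-0.32)) × 32768/0.64 = 23497.7772; rounding gives k = 23498.
Reconstructed level: -0.32 + 23498 × 0.64/32768 V = 0.13894531250 V.
e = 0.13894096 − (0.13894531250) = −4.35 µV.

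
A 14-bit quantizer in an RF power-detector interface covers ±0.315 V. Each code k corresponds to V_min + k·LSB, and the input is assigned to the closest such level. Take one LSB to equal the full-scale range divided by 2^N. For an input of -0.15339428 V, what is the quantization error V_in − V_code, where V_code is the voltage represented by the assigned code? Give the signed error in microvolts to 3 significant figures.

−8.66 µV

Range = 0.315 − (-0.315) = 0.63 V. LSB = 0.63 V / 2^14 ≈ 38.45 µV.
(-0.15339428 − (-0.315)) / LSB = 0.16160572 × 16384/0.63 = 4202.7748. Nearest integer: k = 4203.
V_code = V_min + k × range/2^14 = -0.315 + 4203 × 0.63/16384 = -0.15338562012 V.
Error = V_in − V_code = -0.15339428 − (-0.15338562012) = −8.66 µV.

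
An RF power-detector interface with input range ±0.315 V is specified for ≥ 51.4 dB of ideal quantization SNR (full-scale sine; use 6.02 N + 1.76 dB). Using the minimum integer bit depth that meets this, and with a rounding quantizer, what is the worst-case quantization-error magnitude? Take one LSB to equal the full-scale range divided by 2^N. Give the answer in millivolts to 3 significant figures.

0.615 mV

Range = 0.315 − (-0.315) = 0.63 V.
Solving 6.02 N ≥ 51.4 − 1.76: N ≥ 8.246. Round up → N = 9.
Step size = 0.63/512 V = 1.2305 mV.
|e|_max = LSB/2 = 0.615 mV.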